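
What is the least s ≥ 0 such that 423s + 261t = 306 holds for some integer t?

18

gcd(423, 261) = 9 (Euclid: 423 = 1·261 + 162; 261 = 1·162 + 99; 162 = 1·99 + 63; 99 = 1·63 + 36; 63 = 1·36 + 27; 36 = 1·27 + 9; 27 = 3·9 + 0), and 9 | 306.
Extended Euclid: 423·(-8) + 261·(13) = 9. Scale by 34: s₀ = -272.
General solution s = s₀ + 29k; reducing mod 29 gives s = 18 (and t = -28).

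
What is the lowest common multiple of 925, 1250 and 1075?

1988750

925 = 5² · 37; 1250 = 2 · 5⁴; 1075 = 5² · 43
lcm takes max exponent of each prime: 2 · 5⁴ · 37 · 43 = 1988750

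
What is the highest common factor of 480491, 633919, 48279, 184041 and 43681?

121

gcd(480491, 633919): 633919 = 1·480491 + 153428; 480491 = 3·153428 + 20207; 153428 = 7·20207 + 11979; 20207 = 1·11979 + 8228; 11979 = 1·8228 + 3751; 8228 = 2·3751 + 726; 3751 = 5·726 + 121; 726 = 6·121 + 0 → 121
gcd(121, 48279): 48279 = 399·121 + 0 → 121
gcd(121, 184041): 184041 = 1521·121 + 0 → 121
gcd(121, 43681): 43681 = 361·121 + 0 → 121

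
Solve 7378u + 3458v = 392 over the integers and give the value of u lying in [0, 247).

Euclid: 7378 = 2·3458 + 462; 3458 = 7·462 + 224; 462 = 2·224 + 14; 224 = 16·14 + 0 → gcd = 14; 392 = 14·28.
Back-substitution yields 7378·(15) + 3458·(-32) = 14, so one solution is u = 15·28 = 420, v = -32·28 = -896.
Solutions in u differ by 3458/14 = 247; the one in [0, 247) is 420 mod 247 = 173.

173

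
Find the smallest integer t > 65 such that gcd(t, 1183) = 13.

78

gcd(t, 1183) = 13 forces 13 | t; write t = 13s. Then gcd(13s, 13·91) = 13·gcd(s, 91), so need gcd(s, 91) = 1.
13s > 65 gives s ≥ 6. The least s ≥ 6 coprime to 91 is 6, so t = 13·6 = 78.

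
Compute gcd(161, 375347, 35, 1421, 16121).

7

161 = 7 · 23; 375347 = 7 · 29 · 43²; 35 = 5 · 7; 1421 = 7² · 29; 16121 = 7³ · 47
gcd takes min exponent of each prime: 7 = 7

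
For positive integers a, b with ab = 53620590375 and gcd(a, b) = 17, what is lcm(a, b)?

gcd·lcm = product, so lcm = 53620590375/17 = 3154152375.

3154152375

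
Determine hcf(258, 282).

Euclid: 282 = 1·258 + 24; 258 = 10·24 + 18; 24 = 1·18 + 6; 18 = 3·6 + 0. Last nonzero remainder: 6.

6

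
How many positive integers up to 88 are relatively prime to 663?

51

Prime factors of 663: 3, 13, 17. Count integers ≤ 88 divisible by none of them.
By inclusion–exclusion: 88 − ⌊88/3⌋ − ⌊88/13⌋ − ⌊88/17⌋ + ⌊88/39⌋ + ⌊88/51⌋ + ⌊88/221⌋ − ⌊88/663⌋ = 51.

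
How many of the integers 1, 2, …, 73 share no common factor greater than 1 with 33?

45

Prime factors of 33: 3, 11. Count integers ≤ 73 divisible by none of them.
By inclusion–exclusion: 73 − ⌊73/3⌋ − ⌊73/11⌋ + ⌊73/33⌋ = 45.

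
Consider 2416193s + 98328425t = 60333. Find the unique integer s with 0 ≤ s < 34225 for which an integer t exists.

19656

gcd(2416193, 98328425) = 2873 (Euclid: 98328425 = 40·2416193 + 1680705; 2416193 = 1·1680705 + 735488; 1680705 = 2·735488 + 209729; 735488 = 3·209729 + 106301; 209729 = 1·106301 + 103428; 106301 = 1·103428 + 2873; 103428 = 36·2873 + 0), and 2873 | 60333.
Extended Euclid: 2416193·(936) + 98328425·(-23) = 2873. Scale by 21: s₀ = 19656.
General solution s = s₀ + 34225k; reducing mod 34225 gives s = 19656 (and t = -483).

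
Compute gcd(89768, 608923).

89768 = 2³ · 7² · 229
608923 = 7² · 17² · 43
Common: 7² = 49

49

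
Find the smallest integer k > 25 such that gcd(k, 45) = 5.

45 = 5·9. Any k with gcd(k, 45) = 5 is a multiple of 5, say 5s, with s coprime to 9.
Need s > 25/5, so s ≥ 6. First s ≥ 6 with gcd(s, 9) = 1 is s = 7. Thus k = 5·7 = 35.

35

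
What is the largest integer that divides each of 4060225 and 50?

Euclid: 4060225 = 81204·50 + 25; 50 = 2·25 + 0. Last nonzero remainder: 25.

25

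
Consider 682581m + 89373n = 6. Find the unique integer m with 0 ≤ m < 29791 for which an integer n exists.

Reduce mod 89373: 682581m ≡ 6 (mod 89373). With g = gcd(682581, 89373) = 3 dividing 6, divide through: 227527m ≡ 2 (mod 29791).
Since gcd(227527, 29791) = 1, m ≡ 2·(227527)⁻¹ ≡ 844 (mod 29791). Smallest non-negative: 844.

844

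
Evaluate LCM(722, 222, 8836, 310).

54880440180

lcm(722, 222) = 722·222/gcd = 160284/2 = 80142
lcm(80142, 8836) = 80142·8836/gcd = 708134712/2 = 354067356
lcm(354067356, 310) = 354067356·310/gcd = 109760880360/2 = 54880440180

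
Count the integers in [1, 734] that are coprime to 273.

388

Prime factors of 273: 3, 7, 13. Count integers ≤ 734 divisible by none of them.
By inclusion–exclusion: 734 − ⌊734/3⌋ − ⌊734/7⌋ − ⌊734/13⌋ + ⌊734/21⌋ + ⌊734/39⌋ + ⌊734/91⌋ − ⌊734/273⌋ = 388.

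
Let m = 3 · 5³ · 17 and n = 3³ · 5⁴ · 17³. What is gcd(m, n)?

6375

min exponent per shared prime: 3 · 5³ · 17 = 6375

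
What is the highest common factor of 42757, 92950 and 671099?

42757 = 11 · 13² · 23; 92950 = 2 · 5² · 11 · 13²; 671099 = 11 · 13² · 19²
gcd takes min exponent of each prime: 11 · 13² = 1859

1859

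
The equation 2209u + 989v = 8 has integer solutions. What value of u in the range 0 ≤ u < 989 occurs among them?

Euclid: 2209 = 2·989 + 231; 989 = 4·231 + 65; 231 = 3·65 + 36; 65 = 1·36 + 29; 36 = 1·29 + 7; 29 = 4·7 + 1; 7 = 7·1 + 0 → gcd = 1; 8 = 1·8.
Back-substitution yields 2209·(-137) + 989·(306) = 1, so one solution is u = -137·8 = -1096, v = 306·8 = 2448.
Solutions in u differ by 989/1 = 989; the one in [0, 989) is -1096 mod 989 = 882.

882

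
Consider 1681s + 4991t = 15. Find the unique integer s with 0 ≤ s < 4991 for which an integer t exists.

Reduce mod 4991: 1681s ≡ 15 (mod 4991). With g = gcd(1681, 4991) = 1 dividing 15, divide through: 1681s ≡ 15 (mod 4991).
Since gcd(1681, 4991) = 1, s ≡ 15·(1681)⁻¹ ≡ 4320 (mod 4991). Smallest non-negative: 4320.

4320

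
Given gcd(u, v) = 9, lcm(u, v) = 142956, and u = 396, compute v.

Using uv = gcd(u,v)·lcm(u,v) = 9·142956 = 1286604, we get v = 1286604/396 = 3249.

3249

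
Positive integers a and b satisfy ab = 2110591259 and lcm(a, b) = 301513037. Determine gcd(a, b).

7

From gcd × lcm = ab: gcd = 2110591259 / 301513037 = 7.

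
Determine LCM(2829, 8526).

2829 = 3 · 23 · 41; 8526 = 2 · 3 · 7² · 29
max exponents: 2 · 3 · 7² · 23 · 29 · 41 = 8040018

8040018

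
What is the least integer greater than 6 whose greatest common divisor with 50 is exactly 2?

8

50 = 2·25. Any x with gcd(x, 50) = 2 is a multiple of 2, say 2s, with s coprime to 25.
Need s > 6/2, so s ≥ 4. First s ≥ 4 with gcd(s, 25) = 1 is s = 4. Thus x = 2·4 = 8.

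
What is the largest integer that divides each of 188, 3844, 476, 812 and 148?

4

188 = 2² · 47; 3844 = 2² · 31²; 476 = 2² · 7 · 17; 812 = 2² · 7 · 29; 148 = 2² · 37
gcd takes min exponent of each prime: 2² = 4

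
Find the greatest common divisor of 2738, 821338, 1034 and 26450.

2

gcd(2738, 821338): 821338 = 299·2738 + 2676; 2738 = 1·2676 + 62; 2676 = 43·62 + 10; 62 = 6·10 + 2; 10 = 5·2 + 0 → 2
gcd(2, 1034): 1034 = 517·2 + 0 → 2
gcd(2, 26450): 26450 = 13225·2 + 0 → 2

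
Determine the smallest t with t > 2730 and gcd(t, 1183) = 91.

2821

Multiples of 91 above 2730: 91·31, 91·32, … . Need the cofactor coprime to 1183/91 = 13.
Checking s = 31, 32, … the first with gcd(s, 13) = 1 is s = 31, giving 2821.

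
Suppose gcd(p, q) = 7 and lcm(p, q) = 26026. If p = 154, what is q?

Using pq = gcd(p,q)·lcm(p,q) = 7·26026 = 182182, we get q = 182182/154 = 1183.

1183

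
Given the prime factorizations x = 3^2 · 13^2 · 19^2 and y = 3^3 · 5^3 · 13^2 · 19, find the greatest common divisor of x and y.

min exponent per shared prime: 3^2 · 13^2 · 19 = 28899

28899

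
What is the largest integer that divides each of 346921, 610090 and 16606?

346921 = 19² · 31²; 610090 = 2 · 5 · 13² · 19²; 16606 = 2 · 19² · 23
gcd takes min exponent of each prime: 19² = 361

361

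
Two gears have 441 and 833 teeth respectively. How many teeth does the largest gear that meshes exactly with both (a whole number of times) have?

Euclid: 833 = 1·441 + 392; 441 = 1·392 + 49; 392 = 8·49 + 0. Last nonzero remainder: 49.

49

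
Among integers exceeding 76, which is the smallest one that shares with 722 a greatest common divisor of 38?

114

gcd(a, 722) = 38 forces 38 | a; write a = 38s. Then gcd(38s, 38·19) = 38·gcd(s, 19), so need gcd(s, 19) = 1.
38s > 76 gives s ≥ 3. The least s ≥ 3 coprime to 19 is 3, so a = 38·3 = 114.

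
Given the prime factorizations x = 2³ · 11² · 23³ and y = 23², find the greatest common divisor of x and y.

529

min exponent per shared prime: 23² = 529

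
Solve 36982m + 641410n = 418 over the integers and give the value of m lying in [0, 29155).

15384

Reduce mod 641410: 36982m ≡ 418 (mod 641410). With g = gcd(36982, 641410) = 22 dividing 418, divide through: 1681m ≡ 19 (mod 29155).
Since gcd(1681, 29155) = 1, m ≡ 19·(1681)⁻¹ ≡ 15384 (mod 29155). Smallest non-negative: 15384.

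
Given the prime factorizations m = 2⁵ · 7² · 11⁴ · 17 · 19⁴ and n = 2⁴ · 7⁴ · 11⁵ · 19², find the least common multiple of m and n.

27413777865667424

max exponent per prime: 2⁵ · 7⁴ · 11⁵ · 17 · 19⁴ = 27413777865667424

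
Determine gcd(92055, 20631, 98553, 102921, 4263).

gcd(92055, 20631): 92055 = 4·20631 + 9531; 20631 = 2·9531 + 1569; 9531 = 6·1569 + 117; 1569 = 13·117 + 48; 117 = 2·48 + 21; 48 = 2·21 + 6; 21 = 3·6 + 3; 6 = 2·3 + 0 → 3
gcd(3, 98553): 98553 = 32851·3 + 0 → 3
gcd(3, 102921): 102921 = 34307·3 + 0 → 3
gcd(3, 4263): 4263 = 1421·3 + 0 → 3

3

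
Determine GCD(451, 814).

Euclid: 814 = 1·451 + 363; 451 = 1·363 + 88; 363 = 4·88 + 11; 88 = 8·11 + 0. Last nonzero remainder: 11.

11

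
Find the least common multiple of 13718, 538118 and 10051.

102763856342

lcm(13718, 538118) = 13718·538118/gcd = 7381902724/38 = 194260598
lcm(194260598, 10051) = 194260598·10051/gcd = 1952513270498/19 = 102763856342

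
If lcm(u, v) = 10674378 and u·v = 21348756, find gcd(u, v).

From gcd × lcm = uv: gcd = 21348756 / 10674378 = 2.

2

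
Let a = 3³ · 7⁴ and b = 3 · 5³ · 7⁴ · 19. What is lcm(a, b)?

153964125

max exponent per prime: 3³ · 5³ · 7⁴ · 19 = 153964125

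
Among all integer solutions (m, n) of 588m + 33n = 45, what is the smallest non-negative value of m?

Euclid: 588 = 17·33 + 27; 33 = 1·27 + 6; 27 = 4·6 + 3; 6 = 2·3 + 0 → gcd = 3; 45 = 3·15.
Back-substitution yields 588·(5) + 33·(-89) = 3, so one solution is m = 5·15 = 75, n = -89·15 = -1335.
Solutions in m differ by 33/3 = 11; the one in [0, 11) is 75 mod 11 = 9.

9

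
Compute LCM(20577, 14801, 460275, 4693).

20577 = 3 · 19³; 14801 = 19² · 41; 460275 = 3 · 5² · 17 · 19²; 4693 = 13 · 19²
lcm takes max exponent of each prime: 3 · 5² · 13 · 17 · 19³ · 41 = 4661204925

4661204925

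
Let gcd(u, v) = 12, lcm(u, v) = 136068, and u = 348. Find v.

4692

Using uv = gcd(u,v)·lcm(u,v) = 12·136068 = 1632816, we get v = 1632816/348 = 4692.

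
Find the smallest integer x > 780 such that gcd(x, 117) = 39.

Multiples of 39 above 780: 39·21, 39·22, … . Need the cofactor coprime to 117/39 = 3.
Checking s = 21, 22, … the first with gcd(s, 3) = 1 is s = 22, giving 858.

858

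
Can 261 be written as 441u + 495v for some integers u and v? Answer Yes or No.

Yes

gcd(441, 495): 495 = 1·441 + 54; 441 = 8·54 + 9; 54 = 6·9 + 0 → 9
9 divides 261, so a solution exists.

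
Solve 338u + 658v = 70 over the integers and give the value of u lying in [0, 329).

Reduce mod 658: 338u ≡ 70 (mod 658). With g = gcd(338, 658) = 2 dividing 70, divide through: 169u ≡ 35 (mod 329).
Since gcd(169, 329) = 1, u ≡ 35·(169)⁻¹ ≡ 154 (mod 329). Smallest non-negative: 154.

154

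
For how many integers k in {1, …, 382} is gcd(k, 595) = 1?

247

Prime factors of 595: 5, 7, 17. Count integers ≤ 382 divisible by none of them.
By inclusion–exclusion: 382 − ⌊382/5⌋ − ⌊382/7⌋ − ⌊382/17⌋ + ⌊382/35⌋ + ⌊382/85⌋ + ⌊382/119⌋ − ⌊382/595⌋ = 247.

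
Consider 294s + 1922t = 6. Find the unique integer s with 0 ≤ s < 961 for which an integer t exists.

gcd(294, 1922) = 2 (Euclid: 1922 = 6·294 + 158; 294 = 1·158 + 136; 158 = 1·136 + 22; 136 = 6·22 + 4; 22 = 5·4 + 2; 4 = 2·2 + 0), and 2 | 6.
Extended Euclid: 294·(-438) + 1922·(67) = 2. Scale by 3: s₀ = -1314.
General solution s = s₀ + 961k; reducing mod 961 gives s = 608 (and t = -93).

608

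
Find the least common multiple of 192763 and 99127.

66117709

gcd first: 192763 = 1·99127 + 93636; 99127 = 1·93636 + 5491; 93636 = 17·5491 + 289; 5491 = 19·289 + 0 → gcd = 289
lcm = 192763·99127/gcd = 19108017901/289 = 66117709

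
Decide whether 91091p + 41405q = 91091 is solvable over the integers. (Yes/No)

Yes

By Bézout, 91091p + 41405q = 91091 has integer solutions iff gcd(91091, 41405) | 91091.
Euclid: 91091 = 2·41405 + 8281; 41405 = 5·8281 + 0. gcd = 8281; 91091 mod 8281 = 0. Yes.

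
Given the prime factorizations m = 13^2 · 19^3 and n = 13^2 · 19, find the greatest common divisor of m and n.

min exponent per shared prime: 13^2 · 19 = 3211

3211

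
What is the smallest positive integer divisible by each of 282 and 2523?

gcd first: 2523 = 8·282 + 267; 282 = 1·267 + 15; 267 = 17·15 + 12; 15 = 1·12 + 3; 12 = 4·3 + 0 → gcd = 3
lcm = 282·2523/gcd = 711486/3 = 237162

237162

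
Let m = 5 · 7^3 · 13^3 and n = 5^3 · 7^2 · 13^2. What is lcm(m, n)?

max exponent per prime: 5^3 · 7^3 · 13^3 = 94196375

94196375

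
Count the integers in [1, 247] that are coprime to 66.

Prime factors of 66: 2, 3, 11. Count integers ≤ 247 divisible by none of them.
By inclusion–exclusion: 247 − ⌊247/2⌋ − ⌊247/3⌋ − ⌊247/11⌋ + ⌊247/6⌋ + ⌊247/22⌋ + ⌊247/33⌋ − ⌊247/66⌋ = 76.

76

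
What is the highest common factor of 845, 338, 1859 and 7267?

169

gcd(845, 338): 845 = 2·338 + 169; 338 = 2·169 + 0 → 169
gcd(169, 1859): 1859 = 11·169 + 0 → 169
gcd(169, 7267): 7267 = 43·169 + 0 → 169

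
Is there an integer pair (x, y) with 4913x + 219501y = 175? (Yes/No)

Yes

By Bézout, 4913x + 219501y = 175 has integer solutions iff gcd(4913, 219501) | 175.
Euclid: 219501 = 44·4913 + 3329; 4913 = 1·3329 + 1584; 3329 = 2·1584 + 161; 1584 = 9·161 + 135; 161 = 1·135 + 26; 135 = 5·26 + 5; 26 = 5·5 + 1; 5 = 5·1 + 0. gcd = 1; 175 mod 1 = 0. Yes.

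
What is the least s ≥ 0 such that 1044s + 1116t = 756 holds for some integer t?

Reduce mod 1116: 1044s ≡ 756 (mod 1116). With g = gcd(1044, 1116) = 36 dividing 756, divide through: 29s ≡ 21 (mod 31).
Since gcd(29, 31) = 1, s ≡ 21·(29)⁻¹ ≡ 5 (mod 31). Smallest non-negative: 5.

5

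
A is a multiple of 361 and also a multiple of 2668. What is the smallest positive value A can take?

361 = 19²; 2668 = 2² · 23 · 29
max exponents: 2² · 19² · 23 · 29 = 963148

963148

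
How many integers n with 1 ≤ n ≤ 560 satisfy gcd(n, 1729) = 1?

Prime factors of 1729: 7, 13, 19. Count integers ≤ 560 divisible by none of them.
By inclusion–exclusion: 560 − ⌊560/7⌋ − ⌊560/13⌋ − ⌊560/19⌋ + ⌊560/91⌋ + ⌊560/133⌋ + ⌊560/247⌋ − ⌊560/1729⌋ = 420.

420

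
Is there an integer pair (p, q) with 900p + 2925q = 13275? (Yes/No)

By Bézout, 900p + 2925q = 13275 has integer solutions iff gcd(900, 2925) | 13275.
Euclid: 2925 = 3·900 + 225; 900 = 4·225 + 0. gcd = 225; 13275 mod 225 = 0. Yes.

Yes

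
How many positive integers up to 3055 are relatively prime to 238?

Prime factors of 238: 2, 7, 17. Count integers ≤ 3055 divisible by none of them.
By inclusion–exclusion: 3055 − ⌊3055/2⌋ − ⌊3055/7⌋ − ⌊3055/17⌋ + ⌊3055/14⌋ + ⌊3055/34⌋ + ⌊3055/119⌋ − ⌊3055/238⌋ = 1233.

1233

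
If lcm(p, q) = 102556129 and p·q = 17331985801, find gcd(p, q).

169

gcd·lcm = product, so gcd = 17331985801/102556129 = 169.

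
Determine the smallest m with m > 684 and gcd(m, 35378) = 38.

Multiples of 38 above 684: 38·19, 38·20, … . Need the cofactor coprime to 35378/38 = 931.
Checking s = 19, 20, … the first with gcd(s, 931) = 1 is s = 20, giving 760.

760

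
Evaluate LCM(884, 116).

gcd first: 884 = 7·116 + 72; 116 = 1·72 + 44; 72 = 1·44 + 28; 44 = 1·28 + 16; 28 = 1·16 + 12; 16 = 1·12 + 4; 12 = 3·4 + 0 → gcd = 4
lcm = 884·116/gcd = 102544/4 = 25636

25636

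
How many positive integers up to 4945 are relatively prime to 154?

Prime factors of 154: 2, 7, 11. Count integers ≤ 4945 divisible by none of them.
By inclusion–exclusion: 4945 − ⌊4945/2⌋ − ⌊4945/7⌋ − ⌊4945/11⌋ + ⌊4945/14⌋ + ⌊4945/22⌋ + ⌊4945/77⌋ − ⌊4945/154⌋ = 1927.

1927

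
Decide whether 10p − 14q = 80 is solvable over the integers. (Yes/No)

By Bézout, 10p − 14q = 80 has integer solutions iff gcd(10, 14) | 80.
Euclid: 14 = 1·10 + 4; 10 = 2·4 + 2; 4 = 2·2 + 0. gcd = 2; 80 mod 2 = 0. Yes.

Yes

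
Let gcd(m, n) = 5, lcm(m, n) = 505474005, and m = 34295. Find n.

73695

m·n = gcd·lcm = 5·505474005 = 2527370025, so n = 2527370025/34295 = 73695.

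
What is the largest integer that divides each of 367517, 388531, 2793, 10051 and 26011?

gcd(367517, 388531): 388531 = 1·367517 + 21014; 367517 = 17·21014 + 10279; 21014 = 2·10279 + 456; 10279 = 22·456 + 247; 456 = 1·247 + 209; 247 = 1·209 + 38; 209 = 5·38 + 19; 38 = 2·19 + 0 → 19
gcd(19, 2793): 2793 = 147·19 + 0 → 19
gcd(19, 10051): 10051 = 529·19 + 0 → 19
gcd(19, 26011): 26011 = 1369·19 + 0 → 19

19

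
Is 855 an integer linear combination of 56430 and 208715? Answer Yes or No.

gcd(56430, 208715): 208715 = 3·56430 + 39425; 56430 = 1·39425 + 17005; 39425 = 2·17005 + 5415; 17005 = 3·5415 + 760; 5415 = 7·760 + 95; 760 = 8·95 + 0 → 95
95 divides 855, so a solution exists.

Yes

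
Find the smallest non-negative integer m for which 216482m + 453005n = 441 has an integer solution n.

Reduce mod 453005: 216482m ≡ 441 (mod 453005). With g = gcd(216482, 453005) = 49 dividing 441, divide through: 4418m ≡ 9 (mod 9245).
Since gcd(4418, 9245) = 1, m ≡ 9·(4418)⁻¹ ≡ 7188 (mod 9245). Smallest non-negative: 7188.

7188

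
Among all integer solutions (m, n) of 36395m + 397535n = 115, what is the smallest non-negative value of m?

29568

Euclid: 397535 = 10·36395 + 33585; 36395 = 1·33585 + 2810; 33585 = 11·2810 + 2675; 2810 = 1·2675 + 135; 2675 = 19·135 + 110; 135 = 1·110 + 25; 110 = 4·25 + 10; 25 = 2·10 + 5; 10 = 2·5 + 0 → gcd = 5; 115 = 5·23.
Back-substitution yields 36395·(32397) + 397535·(-2966) = 5, so one solution is m = 32397·23 = 745131, n = -2966·23 = -68218.
Solutions in m differ by 397535/5 = 79507; the one in [0, 79507) is 745131 mod 79507 = 29568.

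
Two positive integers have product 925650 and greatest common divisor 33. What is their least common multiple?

28050

gcd·lcm = product, so lcm = 925650/33 = 28050.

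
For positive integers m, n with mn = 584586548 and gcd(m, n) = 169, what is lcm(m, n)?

gcd·lcm = product, so lcm = 584586548/169 = 3459092.

3459092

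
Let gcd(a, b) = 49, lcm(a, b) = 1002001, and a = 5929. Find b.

a·b = gcd·lcm = 49·1002001 = 49098049, so b = 49098049/5929 = 8281.

8281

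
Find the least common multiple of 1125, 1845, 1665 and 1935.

lcm(1125, 1845) = 1125·1845/gcd = 2075625/45 = 46125
lcm(46125, 1665) = 46125·1665/gcd = 76798125/45 = 1706625
lcm(1706625, 1935) = 1706625·1935/gcd = 3302319375/45 = 73384875

73384875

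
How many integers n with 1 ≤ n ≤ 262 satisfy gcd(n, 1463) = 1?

Prime factors of 1463: 7, 11, 19. Count integers ≤ 262 divisible by none of them.
By inclusion–exclusion: 262 − ⌊262/7⌋ − ⌊262/11⌋ − ⌊262/19⌋ + ⌊262/77⌋ + ⌊262/133⌋ + ⌊262/209⌋ − ⌊262/1463⌋ = 194.

194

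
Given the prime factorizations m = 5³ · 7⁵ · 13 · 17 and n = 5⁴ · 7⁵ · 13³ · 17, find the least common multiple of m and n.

392327901875

max exponent per prime: 5⁴ · 7⁵ · 13³ · 17 = 392327901875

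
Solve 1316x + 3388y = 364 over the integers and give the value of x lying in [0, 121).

gcd(1316, 3388) = 28 (Euclid: 3388 = 2·1316 + 756; 1316 = 1·756 + 560; 756 = 1·560 + 196; 560 = 2·196 + 168; 196 = 1·168 + 28; 168 = 6·28 + 0), and 28 | 364.
Extended Euclid: 1316·(-18) + 3388·(7) = 28. Scale by 13: x₀ = -234.
General solution x = x₀ + 121t; reducing mod 121 gives x = 8 (and y = -3).

8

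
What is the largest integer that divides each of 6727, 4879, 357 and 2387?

7

6727 = 7 · 31²; 4879 = 7 · 17 · 41; 357 = 3 · 7 · 17; 2387 = 7 · 11 · 31
gcd takes min exponent of each prime: 7 = 7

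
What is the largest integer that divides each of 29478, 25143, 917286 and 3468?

29478 = 2 · 3 · 17³; 25143 = 3 · 17² · 29; 917286 = 2 · 3 · 17² · 23²; 3468 = 2² · 3 · 17²
gcd takes min exponent of each prime: 3 · 17² = 867

867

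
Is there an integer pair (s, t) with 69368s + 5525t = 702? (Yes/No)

gcd(69368, 5525): 69368 = 12·5525 + 3068; 5525 = 1·3068 + 2457; 3068 = 1·2457 + 611; 2457 = 4·611 + 13; 611 = 47·13 + 0 → 13
13 divides 702, so a solution exists.

Yes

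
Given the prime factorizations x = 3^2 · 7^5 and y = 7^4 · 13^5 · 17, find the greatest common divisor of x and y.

2401

min exponent per shared prime: 7^4 = 2401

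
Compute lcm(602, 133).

gcd first: 602 = 4·133 + 70; 133 = 1·70 + 63; 70 = 1·63 + 7; 63 = 9·7 + 0 → gcd = 7
lcm = 602·133/gcd = 80066/7 = 11438

11438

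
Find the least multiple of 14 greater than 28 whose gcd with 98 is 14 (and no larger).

42

Multiples of 14 above 28: 14·3, 14·4, … . Need the cofactor coprime to 98/14 = 7.
Checking s = 3, 4, … the first with gcd(s, 7) = 1 is s = 3, giving 42.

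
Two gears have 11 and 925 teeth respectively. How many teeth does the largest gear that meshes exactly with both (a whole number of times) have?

1

11 = 11
925 = 5² · 37
Common: 1 = 1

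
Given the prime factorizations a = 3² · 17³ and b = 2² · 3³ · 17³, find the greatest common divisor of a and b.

min exponent per shared prime: 3² · 17³ = 44217

44217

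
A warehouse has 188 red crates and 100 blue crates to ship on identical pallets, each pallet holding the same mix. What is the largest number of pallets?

Euclid: 188 = 1·100 + 88; 100 = 1·88 + 12; 88 = 7·12 + 4; 12 = 3·4 + 0. Last nonzero remainder: 4.

4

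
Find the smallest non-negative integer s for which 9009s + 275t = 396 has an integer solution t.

gcd(9009, 275) = 11 (Euclid: 9009 = 32·275 + 209; 275 = 1·209 + 66; 209 = 3·66 + 11; 66 = 6·11 + 0), and 11 | 396.
Extended Euclid: 9009·(4) + 275·(-131) = 11. Scale by 36: s₀ = 144.
General solution s = s₀ + 25k; reducing mod 25 gives s = 19 (and t = -621).

19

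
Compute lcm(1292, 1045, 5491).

lcm(1292, 1045) = 1292·1045/gcd = 1350140/19 = 71060
lcm(71060, 5491) = 71060·5491/gcd = 390190460/323 = 1208020

1208020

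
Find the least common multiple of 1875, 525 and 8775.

1535625

lcm(1875, 525) = 1875·525/gcd = 984375/75 = 13125
lcm(13125, 8775) = 13125·8775/gcd = 115171875/75 = 1535625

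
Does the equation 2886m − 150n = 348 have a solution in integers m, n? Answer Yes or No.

Yes

gcd(2886, 150): 2886 = 19·150 + 36; 150 = 4·36 + 6; 36 = 6·6 + 0 → 6
6 divides 348, so a solution exists.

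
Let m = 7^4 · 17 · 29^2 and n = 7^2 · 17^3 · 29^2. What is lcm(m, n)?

9920531033

max exponent per prime: 7^4 · 17^3 · 29^2 = 9920531033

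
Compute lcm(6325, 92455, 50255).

4646326025

6325 = 5² · 11 · 23; 92455 = 5 · 11 · 41²; 50255 = 5 · 19 · 23²
lcm takes max exponent of each prime: 5² · 11 · 19 · 23² · 41² = 4646326025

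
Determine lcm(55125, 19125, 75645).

1575307125

55125 = 3² · 5³ · 7²; 19125 = 3² · 5³ · 17; 75645 = 3² · 5 · 41²
lcm takes max exponent of each prime: 3² · 5³ · 7² · 17 · 41² = 1575307125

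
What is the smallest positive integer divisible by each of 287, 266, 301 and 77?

5158538

287 = 7 · 41; 266 = 2 · 7 · 19; 301 = 7 · 43; 77 = 7 · 11
lcm takes max exponent of each prime: 2 · 7 · 11 · 19 · 41 · 43 = 5158538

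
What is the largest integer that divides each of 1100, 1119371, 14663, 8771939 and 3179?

1100 = 2² · 5² · 11; 1119371 = 11³ · 29²; 14663 = 11 · 31 · 43; 8771939 = 11 · 19² · 47²; 3179 = 11 · 17²
gcd takes min exponent of each prime: 11 = 11

11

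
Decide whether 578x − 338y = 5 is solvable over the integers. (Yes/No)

No

gcd(578, 338): 578 = 1·338 + 240; 338 = 1·240 + 98; 240 = 2·98 + 44; 98 = 2·44 + 10; 44 = 4·10 + 4; 10 = 2·4 + 2; 4 = 2·2 + 0 → 2
2 does not divide 5, so a solution does not exist.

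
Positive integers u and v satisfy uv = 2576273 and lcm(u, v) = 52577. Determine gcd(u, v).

49

gcd·lcm = product, so gcd = 2576273/52577 = 49.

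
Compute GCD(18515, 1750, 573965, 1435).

gcd(18515, 1750): 18515 = 10·1750 + 1015; 1750 = 1·1015 + 735; 1015 = 1·735 + 280; 735 = 2·280 + 175; 280 = 1·175 + 105; 175 = 1·105 + 70; 105 = 1·70 + 35; 70 = 2·35 + 0 → 35
gcd(35, 573965): 573965 = 16399·35 + 0 → 35
gcd(35, 1435): 1435 = 41·35 + 0 → 35

35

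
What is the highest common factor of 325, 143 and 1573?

gcd(325, 143): 325 = 2·143 + 39; 143 = 3·39 + 26; 39 = 1·26 + 13; 26 = 2·13 + 0 → 13
gcd(13, 1573): 1573 = 121·13 + 0 → 13

13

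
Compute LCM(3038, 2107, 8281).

22077146

3038 = 2 · 7² · 31; 2107 = 7² · 43; 8281 = 7² · 13²
lcm takes max exponent of each prime: 2 · 7² · 13² · 31 · 43 = 22077146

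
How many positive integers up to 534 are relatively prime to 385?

333

Prime factors of 385: 5, 7, 11. Count integers ≤ 534 divisible by none of them.
By inclusion–exclusion: 534 − ⌊534/5⌋ − ⌊534/7⌋ − ⌊534/11⌋ + ⌊534/35⌋ + ⌊534/55⌋ + ⌊534/77⌋ − ⌊534/385⌋ = 333.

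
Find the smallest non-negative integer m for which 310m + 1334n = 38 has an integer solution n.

gcd(310, 1334) = 2 (Euclid: 1334 = 4·310 + 94; 310 = 3·94 + 28; 94 = 3·28 + 10; 28 = 2·10 + 8; 10 = 1·8 + 2; 8 = 4·2 + 0), and 2 | 38.
Extended Euclid: 310·(-142) + 1334·(33) = 2. Scale by 19: m₀ = -2698.
General solution m = m₀ + 667t; reducing mod 667 gives m = 637 (and n = -148).

637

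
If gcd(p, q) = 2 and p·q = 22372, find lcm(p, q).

11186

For any two positive integers, gcd × lcm equals their product. Hence lcm = 22372 / 2 = 11186.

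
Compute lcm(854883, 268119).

854883 = 3² · 43 · 47²; 268119 = 3² · 31³
max exponents: 3² · 31³ · 43 · 47² = 25467819453

25467819453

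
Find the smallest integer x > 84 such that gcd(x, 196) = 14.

gcd(x, 196) = 14 forces 14 | x; write x = 14s. Then gcd(14s, 14·14) = 14·gcd(s, 14), so need gcd(s, 14) = 1.
14s > 84 gives s ≥ 7. The least s ≥ 7 coprime to 14 is 9, so x = 14·9 = 126.

126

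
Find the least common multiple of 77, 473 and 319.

77 = 7 · 11; 473 = 11 · 43; 319 = 11 · 29
lcm takes max exponent of each prime: 7 · 11 · 29 · 43 = 96019

96019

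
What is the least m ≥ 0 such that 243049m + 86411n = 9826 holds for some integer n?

gcd(243049, 86411) = 289 (Euclid: 243049 = 2·86411 + 70227; 86411 = 1·70227 + 16184; 70227 = 4·16184 + 5491; 16184 = 2·5491 + 5202; 5491 = 1·5202 + 289; 5202 = 18·289 + 0), and 289 | 9826.
Extended Euclid: 243049·(16) + 86411·(-45) = 289. Scale by 34: m₀ = 544.
General solution m = m₀ + 299t; reducing mod 299 gives m = 245 (and n = -689).

245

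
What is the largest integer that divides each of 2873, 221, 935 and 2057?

17

gcd(2873, 221): 2873 = 13·221 + 0 → 221
gcd(221, 935): 935 = 4·221 + 51; 221 = 4·51 + 17; 51 = 3·17 + 0 → 17
gcd(17, 2057): 2057 = 121·17 + 0 → 17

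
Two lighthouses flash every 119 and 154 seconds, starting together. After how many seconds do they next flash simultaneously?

gcd first: 154 = 1·119 + 35; 119 = 3·35 + 14; 35 = 2·14 + 7; 14 = 2·7 + 0 → gcd = 7
lcm = 119·154/gcd = 18326/7 = 2618

2618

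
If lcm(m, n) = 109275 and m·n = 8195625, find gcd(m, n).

gcd·lcm = product, so gcd = 8195625/109275 = 75.

75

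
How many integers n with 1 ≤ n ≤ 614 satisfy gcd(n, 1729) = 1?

Prime factors of 1729: 7, 13, 19. Count integers ≤ 614 divisible by none of them.
By inclusion–exclusion: 614 − ⌊614/7⌋ − ⌊614/13⌋ − ⌊614/19⌋ + ⌊614/91⌋ + ⌊614/133⌋ + ⌊614/247⌋ − ⌊614/1729⌋ = 460.

460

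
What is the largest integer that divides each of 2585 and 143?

2585 = 5 · 11 · 47
143 = 11 · 13
Common: 11 = 11

11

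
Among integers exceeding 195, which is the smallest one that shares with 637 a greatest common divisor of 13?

Multiples of 13 above 195: 13·16, 13·17, … . Need the cofactor coprime to 637/13 = 49.
Checking s = 16, 17, … the first with gcd(s, 49) = 1 is s = 16, giving 208.

208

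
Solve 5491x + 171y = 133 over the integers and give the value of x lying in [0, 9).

gcd(5491, 171) = 19 (Euclid: 5491 = 32·171 + 19; 171 = 9·19 + 0), and 19 | 133.
Extended Euclid: 5491·(1) + 171·(-32) = 19. Scale by 7: x₀ = 7.
General solution x = x₀ + 9t; reducing mod 9 gives x = 7 (and y = -224).

7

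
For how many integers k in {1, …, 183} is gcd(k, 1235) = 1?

127

1235 = 5·13·19. Inclusion–exclusion on these primes:
183 − ⌊183/5⌋ − ⌊183/13⌋ − ⌊183/19⌋ + ⌊183/65⌋ + ⌊183/95⌋ + ⌊183/247⌋ − ⌊183/1235⌋ = 127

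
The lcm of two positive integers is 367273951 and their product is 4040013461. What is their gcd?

11

From gcd × lcm = pq: gcd = 4040013461 / 367273951 = 11.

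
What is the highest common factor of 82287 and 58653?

9

Euclid: 82287 = 1·58653 + 23634; 58653 = 2·23634 + 11385; 23634 = 2·11385 + 864; 11385 = 13·864 + 153; 864 = 5·153 + 99; 153 = 1·99 + 54; 99 = 1·54 + 45; 54 = 1·45 + 9; 45 = 5·9 + 0. Last nonzero remainder: 9.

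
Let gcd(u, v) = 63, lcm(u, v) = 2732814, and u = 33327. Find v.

u·v = gcd·lcm = 63·2732814 = 172167282, so v = 172167282/33327 = 5166.

5166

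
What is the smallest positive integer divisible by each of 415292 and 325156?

415292 = 2² · 47³; 325156 = 2² · 13³ · 37
max exponents: 2² · 13³ · 37 · 47³ = 33758671388

33758671388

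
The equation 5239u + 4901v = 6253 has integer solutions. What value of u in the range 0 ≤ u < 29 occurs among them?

Reduce mod 4901: 5239u ≡ 6253 (mod 4901). With g = gcd(5239, 4901) = 169 dividing 6253, divide through: 31u ≡ 37 (mod 29).
Since gcd(31, 29) = 1, u ≡ 37·(31)⁻¹ ≡ 4 (mod 29). Smallest non-negative: 4.

4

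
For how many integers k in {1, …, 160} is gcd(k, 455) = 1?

101

455 = 5·7·13. Inclusion–exclusion on these primes:
160 − ⌊160/5⌋ − ⌊160/7⌋ − ⌊160/13⌋ + ⌊160/35⌋ + ⌊160/65⌋ + ⌊160/91⌋ − ⌊160/455⌋ = 101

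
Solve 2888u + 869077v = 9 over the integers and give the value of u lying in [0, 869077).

gcd(2888, 869077) = 1 (Euclid: 869077 = 300·2888 + 2677; 2888 = 1·2677 + 211; 2677 = 12·211 + 145; 211 = 1·145 + 66; 145 = 2·66 + 13; 66 = 5·13 + 1; 13 = 13·1 + 0), and 1 | 9.
Extended Euclid: 2888·(65903) + 869077·(-219) = 1. Scale by 9: u₀ = 593127.
General solution u = u₀ + 869077t; reducing mod 869077 gives u = 593127 (and v = -1971).

593127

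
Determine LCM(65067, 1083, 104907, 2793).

40248275629947

lcm(65067, 1083) = 65067·1083/gcd = 70467561/3 = 23489187
lcm(23489187, 104907) = 23489187·104907/gcd = 2464180140609/3 = 821393380203
lcm(821393380203, 2793) = 821393380203·2793/gcd = 2294151710906979/57 = 40248275629947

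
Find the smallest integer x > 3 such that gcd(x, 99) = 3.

99 = 3·33. Any x with gcd(x, 99) = 3 is a multiple of 3, say 3s, with s coprime to 33.
Need s > 3/3, so s ≥ 2. First s ≥ 2 with gcd(s, 33) = 1 is s = 2. Thus x = 3·2 = 6.

6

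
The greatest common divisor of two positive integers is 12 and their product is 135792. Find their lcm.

Since gcd(u,v)·lcm(u,v) = uv, lcm = 135792/12 = 11316.

11316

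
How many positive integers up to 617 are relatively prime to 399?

334

Prime factors of 399: 3, 7, 19. Count integers ≤ 617 divisible by none of them.
By inclusion–exclusion: 617 − ⌊617/3⌋ − ⌊617/7⌋ − ⌊617/19⌋ + ⌊617/21⌋ + ⌊617/57⌋ + ⌊617/133⌋ − ⌊617/399⌋ = 334.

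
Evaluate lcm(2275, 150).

2275 = 5² · 7 · 13; 150 = 2 · 3 · 5²
max exponents: 2 · 3 · 5² · 7 · 13 = 13650

13650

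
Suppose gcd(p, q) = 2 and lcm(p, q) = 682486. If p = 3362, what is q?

p·q = gcd·lcm = 2·682486 = 1364972, so q = 1364972/3362 = 406.

406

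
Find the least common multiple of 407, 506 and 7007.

11925914

lcm(407, 506) = 407·506/gcd = 205942/11 = 18722
lcm(18722, 7007) = 18722·7007/gcd = 131185054/11 = 11925914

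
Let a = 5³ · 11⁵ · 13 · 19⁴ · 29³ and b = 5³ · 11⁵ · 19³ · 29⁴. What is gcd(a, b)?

3367659975337625

min exponent per shared prime: 5³ · 11⁵ · 19³ · 29³ = 3367659975337625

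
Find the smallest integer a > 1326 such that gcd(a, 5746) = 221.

5746 = 221·26. Any a with gcd(a, 5746) = 221 is a multiple of 221, say 221s, with s coprime to 26.
Need s > 1326/221, so s ≥ 7. First s ≥ 7 with gcd(s, 26) = 1 is s = 7. Thus a = 221·7 = 1547.

1547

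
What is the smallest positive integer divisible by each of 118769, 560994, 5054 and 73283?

764634822

118769 = 7 · 19² · 47; 560994 = 2 · 3 · 7 · 19² · 37; 5054 = 2 · 7 · 19²; 73283 = 7 · 19² · 29
lcm takes max exponent of each prime: 2 · 3 · 7 · 19² · 29 · 37 · 47 = 764634822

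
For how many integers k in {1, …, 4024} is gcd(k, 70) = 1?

70 = 2·5·7. Inclusion–exclusion on these primes:
4024 − ⌊4024/2⌋ − ⌊4024/5⌋ − ⌊4024/7⌋ + ⌊4024/10⌋ + ⌊4024/14⌋ + ⌊4024/35⌋ − ⌊4024/70⌋ = 1380

1380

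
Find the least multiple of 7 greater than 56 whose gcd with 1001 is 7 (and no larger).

Multiples of 7 above 56: 7·9, 7·10, … . Need the cofactor coprime to 1001/7 = 143.
Checking s = 9, 10, … the first with gcd(s, 143) = 1 is s = 9, giving 63.

63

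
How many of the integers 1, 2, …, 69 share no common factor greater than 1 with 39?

Prime factors of 39: 3, 13. Count integers ≤ 69 divisible by none of them.
By inclusion–exclusion: 69 − ⌊69/3⌋ − ⌊69/13⌋ + ⌊69/39⌋ = 42.

42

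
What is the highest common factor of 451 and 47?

1

451 = 11 · 41
47 = 47
Common: 1 = 1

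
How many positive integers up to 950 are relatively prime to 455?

Prime factors of 455: 5, 7, 13. Count integers ≤ 950 divisible by none of them.
By inclusion–exclusion: 950 − ⌊950/5⌋ − ⌊950/7⌋ − ⌊950/13⌋ + ⌊950/35⌋ + ⌊950/65⌋ + ⌊950/91⌋ − ⌊950/455⌋ = 601.

601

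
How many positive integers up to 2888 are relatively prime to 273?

273 = 3·7·13. Inclusion–exclusion on these primes:
2888 − ⌊2888/3⌋ − ⌊2888/7⌋ − ⌊2888/13⌋ + ⌊2888/21⌋ + ⌊2888/39⌋ + ⌊2888/91⌋ − ⌊2888/273⌋ = 1524

1524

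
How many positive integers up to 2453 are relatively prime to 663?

1422

Prime factors of 663: 3, 13, 17. Count integers ≤ 2453 divisible by none of them.
By inclusion–exclusion: 2453 − ⌊2453/3⌋ − ⌊2453/13⌋ − ⌊2453/17⌋ + ⌊2453/39⌋ + ⌊2453/51⌋ + ⌊2453/221⌋ − ⌊2453/663⌋ = 1422.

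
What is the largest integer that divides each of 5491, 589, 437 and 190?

5491 = 17² · 19; 589 = 19 · 31; 437 = 19 · 23; 190 = 2 · 5 · 19
gcd takes min exponent of each prime: 19 = 19

19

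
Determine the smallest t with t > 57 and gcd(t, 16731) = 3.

60

Multiples of 3 above 57: 3·20, 3·21, … . Need the cofactor coprime to 16731/3 = 5577.
Checking s = 20, 21, … the first with gcd(s, 5577) = 1 is s = 20, giving 60.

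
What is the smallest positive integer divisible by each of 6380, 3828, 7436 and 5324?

lcm(6380, 3828) = 6380·3828/gcd = 24422640/1276 = 19140
lcm(19140, 7436) = 19140·7436/gcd = 142325040/44 = 3234660
lcm(3234660, 5324) = 3234660·5324/gcd = 17221329840/44 = 391393860

391393860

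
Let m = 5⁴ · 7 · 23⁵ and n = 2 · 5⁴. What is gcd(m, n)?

625

min exponent per shared prime: 5⁴ = 625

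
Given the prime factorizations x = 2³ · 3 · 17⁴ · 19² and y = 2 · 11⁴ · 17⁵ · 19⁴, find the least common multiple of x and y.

65019105896740248

max exponent per prime: 2³ · 3 · 11⁴ · 17⁵ · 19⁴ = 65019105896740248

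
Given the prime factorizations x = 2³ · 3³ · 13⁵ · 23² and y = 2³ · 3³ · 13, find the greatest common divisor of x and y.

2808

min exponent per shared prime: 2³ · 3³ · 13 = 2808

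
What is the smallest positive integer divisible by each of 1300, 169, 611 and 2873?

1300 = 2² · 5² · 13; 169 = 13²; 611 = 13 · 47; 2873 = 13² · 17
lcm takes max exponent of each prime: 2² · 5² · 13² · 17 · 47 = 13503100

13503100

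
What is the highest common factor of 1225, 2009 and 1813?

49

1225 = 5² · 7²; 2009 = 7² · 41; 1813 = 7² · 37
gcd takes min exponent of each prime: 7² = 49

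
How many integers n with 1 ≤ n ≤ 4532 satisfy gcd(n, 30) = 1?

1209

Prime factors of 30: 2, 3, 5. Count integers ≤ 4532 divisible by none of them.
By inclusion–exclusion: 4532 − ⌊4532/2⌋ − ⌊4532/3⌋ − ⌊4532/5⌋ + ⌊4532/6⌋ + ⌊4532/10⌋ + ⌊4532/15⌋ − ⌊4532/30⌋ = 1209.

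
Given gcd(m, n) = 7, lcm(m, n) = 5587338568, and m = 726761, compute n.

Using mn = gcd(m,n)·lcm(m,n) = 7·5587338568 = 39111369976, we get n = 39111369976/726761 = 53816.

53816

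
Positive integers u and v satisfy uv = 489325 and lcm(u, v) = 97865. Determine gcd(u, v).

gcd·lcm = product, so gcd = 489325/97865 = 5.

5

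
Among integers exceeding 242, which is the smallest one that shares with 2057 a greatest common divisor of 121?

2057 = 121·17. Any m with gcd(m, 2057) = 121 is a multiple of 121, say 121s, with s coprime to 17.
Need s > 242/121, so s ≥ 3. First s ≥ 3 with gcd(s, 17) = 1 is s = 3. Thus m = 121·3 = 363.

363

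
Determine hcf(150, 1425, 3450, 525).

75

gcd(150, 1425): 1425 = 9·150 + 75; 150 = 2·75 + 0 → 75
gcd(75, 3450): 3450 = 46·75 + 0 → 75
gcd(75, 525): 525 = 7·75 + 0 → 75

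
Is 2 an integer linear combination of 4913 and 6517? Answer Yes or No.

Yes

By Bézout, 4913u + 6517v = 2 has integer solutions iff gcd(4913, 6517) | 2.
Euclid: 6517 = 1·4913 + 1604; 4913 = 3·1604 + 101; 1604 = 15·101 + 89; 101 = 1·89 + 12; 89 = 7·12 + 5; 12 = 2·5 + 2; 5 = 2·2 + 1; 2 = 2·1 + 0. gcd = 1; 2 mod 1 = 0. Yes.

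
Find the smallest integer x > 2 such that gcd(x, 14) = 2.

4

Multiples of 2 above 2: 2·2, 2·3, … . Need the cofactor coprime to 14/2 = 7.
Checking s = 2, 3, … the first with gcd(s, 7) = 1 is s = 2, giving 4.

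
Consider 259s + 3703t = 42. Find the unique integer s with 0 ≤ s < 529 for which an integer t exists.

329

gcd(259, 3703) = 7 (Euclid: 3703 = 14·259 + 77; 259 = 3·77 + 28; 77 = 2·28 + 21; 28 = 1·21 + 7; 21 = 3·7 + 0), and 7 | 42.
Extended Euclid: 259·(143) + 3703·(-10) = 7. Scale by 6: s₀ = 858.
General solution s = s₀ + 529k; reducing mod 529 gives s = 329 (and t = -23).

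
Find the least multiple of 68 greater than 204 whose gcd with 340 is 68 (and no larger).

gcd(t, 340) = 68 forces 68 | t; write t = 68s. Then gcd(68s, 68·5) = 68·gcd(s, 5), so need gcd(s, 5) = 1.
68s > 204 gives s ≥ 4. The least s ≥ 4 coprime to 5 is 4, so t = 68·4 = 272.

272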